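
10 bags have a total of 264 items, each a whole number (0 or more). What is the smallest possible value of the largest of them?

27

Some value must be at least ⌈264/10⌉ = 27, since 10 × 26 = 260 < 264.
Equality holds with 4 values of 27 and 6 values of 26.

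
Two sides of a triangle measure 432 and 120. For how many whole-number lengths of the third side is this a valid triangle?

The triangle inequality gives |432 − 120| < c < 432 + 120, i.e. 312 < c < 552.
So c can be any integer from 313 to 551: 239 values.

239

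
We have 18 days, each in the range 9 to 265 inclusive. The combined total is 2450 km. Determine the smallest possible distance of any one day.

To make one day as small as possible, make the other 17 as large as possible.
The other 17 can take up 17 × 265 = 4505 ≥ 2450 − 9, so one day can sit at its floor of 9.
Achievable: one at 9 and the other 17 totalling 2441, which fits since 17 × 9 ≤ 2441 ≤ 17 × 265.

9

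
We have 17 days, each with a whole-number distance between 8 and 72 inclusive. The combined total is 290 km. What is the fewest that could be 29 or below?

10

Each value above 29 is at least 30, contributing at least 30 − 8 = 22 above the floor 8.
The sum exceeds the floor total 136 by 154, so at most ⌊154/22⌋ = 7 exceed 29, and at least 10 are ≤ 29.
Exactly 10 works: 10 values at 8 and 7 at 30 total 290.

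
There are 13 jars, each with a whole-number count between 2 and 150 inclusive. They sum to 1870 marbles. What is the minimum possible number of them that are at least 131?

Suppose at most 13 − j of them reach 131; then j values are ≤ 130 and the rest ≤ 150.
The total is then ≤ 130·j + 150·(13 − j) = 1950 − 20j. For this to be ≥ 1870 we need j ≤ 4, so at least 13 − 4 = 9 must reach 131.
Exactly 9 works: 9 values at 150 and 4 at 130 total 1870.

9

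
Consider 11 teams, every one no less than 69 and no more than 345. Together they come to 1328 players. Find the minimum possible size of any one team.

69

To make one team as small as possible, make the other 10 as large as possible.
The other 10 can take up 10 × 345 = 3450 ≥ 1328 − 69, so one team can sit at its floor of 69.
Achievable: one at 69 and the other 10 totalling 1259, which fits since 10 × 69 ≤ 1259 ≤ 10 × 345.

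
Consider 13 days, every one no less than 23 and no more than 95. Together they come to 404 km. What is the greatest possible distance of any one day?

Maximizing one value means minimizing the remaining 12.
The other 12 contribute at least 12 × 23 = 276, leaving at most 404 − 276 = 128.
But each day is capped at 95, so the maximum is 95.
Achievable: one at 95 and the other 12 totalling 309, which fits since 12 × 23 ≤ 309 ≤ 12 × 95.

95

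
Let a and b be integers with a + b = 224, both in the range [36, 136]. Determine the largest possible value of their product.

12544

With a + b fixed, ab peaks when the two are closest together.
Taking a = 112 and b = 112 (both in [36, 136]) gives ab = 12544.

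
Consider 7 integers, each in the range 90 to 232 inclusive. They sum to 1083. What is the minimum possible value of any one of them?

To make one integer as small as possible, make the other 6 as large as possible.
The other 6 can take up 6 × 232 = 1392 ≥ 1083 − 90, so one integer can sit at its floor of 90.
Achievable: one at 90 and the other 6 totalling 993, which fits since 6 × 90 ≤ 993 ≤ 6 × 232.

90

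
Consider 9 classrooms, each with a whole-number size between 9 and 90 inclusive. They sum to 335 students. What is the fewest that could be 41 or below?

2

Let j be the number exceeding 41. Then the total is ≥ 42·j + 9·(9 − j) = 81 + 33j.
So 33j ≤ 254 and j ≤ 7; hence at least 9 − 7 = 2 are ≤ 41.
Exactly 2 works: 2 values at 9 and 7 at 42 total 312; raise one of the low values by 23 (still ≤ 41) to hit 335.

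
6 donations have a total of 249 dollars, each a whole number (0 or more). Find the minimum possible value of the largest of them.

42

The average is 249/6 > 41, so not all 6 can be 41 or less; the largest is ≥ 42.
Equality holds with 3 values of 42 and 3 values of 41.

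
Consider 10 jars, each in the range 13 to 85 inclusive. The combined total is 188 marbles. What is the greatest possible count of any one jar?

71

Maximizing one value means minimizing the remaining 9.
The other 9 contribute at least 9 × 13 = 117, leaving at most 188 − 117 = 71.
Since 71 ≤ 85, this is achievable: one at 71 and 9 at 13.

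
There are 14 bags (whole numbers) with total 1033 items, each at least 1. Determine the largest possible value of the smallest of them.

73

If every one of the 14 were at least 74, the total would be at least 14 × 74 = 1036 > 1033.
Taking 3 copies of 73 and 11 copies of 74 gives exactly 1033, so 73 is attained.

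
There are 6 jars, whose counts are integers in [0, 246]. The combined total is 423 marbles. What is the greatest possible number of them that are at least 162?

2

With k values at 162 or above and the rest at least 0, the sum is at least 0 + 162k.
Since the sum is 423, we need 162k ≤ 423, i.e. k ≤ 2.
k = 2 is achieved by 2 values at 162 and 4 at 0, total 324; add 99 to one value (staying below 162) to reach 423.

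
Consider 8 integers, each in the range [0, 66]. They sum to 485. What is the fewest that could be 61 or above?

If only k of them are at least 61, the other 8 − k are at most 60, so the total is at most k·66 + (8 − k)·60.
This must reach 485, so k·66 + (8 − k)·60 ≥ 485, giving k ≥ 1.
Exactly 1 works: 1 value at 66 and 7 at 60 total 486; lower one of the high values by 1 (still ≥ 61) to hit 485.

1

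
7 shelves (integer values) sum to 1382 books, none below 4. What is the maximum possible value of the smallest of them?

The average is 1382/7 < 198, so some value is ≤ 197.
Equality holds with 4 values of 197 and 3 values of 198.

197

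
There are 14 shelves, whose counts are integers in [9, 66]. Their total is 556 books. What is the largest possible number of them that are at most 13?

Suppose k of them are at most 13. Those contribute at most 13 each and the rest at most 66 each.
So the total is at most 13k + 66(14 − k) = 924 − 53k. This must still be ≥ 556, so k ≤ 6.
k = 6 is achieved by 6 values at 13 and 8 at 66, total 606; lower one of the 66's by 50 (still > 13) to reach 556.

6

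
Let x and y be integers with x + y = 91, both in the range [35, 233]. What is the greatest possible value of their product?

xy = x(91 − x) is maximized when x is as near 91/2 as the bounds allow.
Taking x = 45 and y = 46 (both in [35, 233]) gives xy = 2070.

2070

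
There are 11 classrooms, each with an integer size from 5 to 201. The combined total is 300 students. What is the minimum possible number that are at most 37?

Each value above 37 is at least 38, contributing at least 38 − 5 = 33 above the floor 5.
The sum exceeds the floor total 55 by 245, so at most ⌊245/33⌋ = 7 exceed 37, and at least 4 are ≤ 37.
Exactly 4 works: 4 values at 5 and 7 at 38 total 286; raise one of the low values by 14 (still ≤ 37) to hit 300.

4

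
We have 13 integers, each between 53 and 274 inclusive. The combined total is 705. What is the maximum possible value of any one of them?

69

Maximizing one value means minimizing the remaining 12.
The other 12 contribute at least 12 × 53 = 636, leaving at most 705 − 636 = 69.
Since 69 ≤ 274, this is achievable: one at 69 and 12 at 53.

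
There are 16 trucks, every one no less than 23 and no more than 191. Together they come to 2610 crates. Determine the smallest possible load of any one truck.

Minimizing one value means maximizing the remaining 15.
The other 15 can take up 15 × 191 = 2865 ≥ 2610 − 23, so one truck can sit at its floor of 23.
Achievable: one at 23 and the other 15 totalling 2587, which fits since 15 × 23 ≤ 2587 ≤ 15 × 191.

23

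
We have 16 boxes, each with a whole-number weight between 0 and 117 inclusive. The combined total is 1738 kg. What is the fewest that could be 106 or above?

5

Each value short of 106 is at most 105, costing at least 117 − 105 = 12 against the maximum total of 1872.
We can afford to lose at most 1872 − 1738 = 134, so at most ⌊134/12⌋ = 11 fall short, and at least 5 are ≥ 106.
Exactly 5 works: 5 values at 117 and 11 at 105 total 1740; lower one of the high values by 2 (still ≥ 106) to hit 1738.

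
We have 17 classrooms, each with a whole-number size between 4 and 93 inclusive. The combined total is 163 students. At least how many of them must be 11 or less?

6

Each value above 11 is at least 12, contributing at least 12 − 4 = 8 above the floor 4.
The sum exceeds the floor total 68 by 95, so at most ⌊95/8⌋ = 11 exceed 11, and at least 6 are ≤ 11.
Exactly 6 works: 6 values at 4 and 11 at 12 total 156; raise one of the low values by 7 (still ≤ 11) to hit 163.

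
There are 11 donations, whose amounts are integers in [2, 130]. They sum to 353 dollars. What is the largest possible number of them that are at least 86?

3

With k values at 86 or above and the rest at least 2, the sum is at least 22 + 84k.
Since the sum is 353, we need 84k ≤ 331, i.e. k ≤ 3.
k = 3 is achieved by 3 values at 86 and 8 at 2, total 274; add 79 to one value (staying below 86) to reach 353.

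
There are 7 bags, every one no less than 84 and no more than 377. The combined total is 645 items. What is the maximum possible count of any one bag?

141

Maximizing one value means minimizing the remaining 6.
The other 6 contribute at least 6 × 84 = 504, leaving at most 645 − 504 = 141.
Since 141 ≤ 377, this is achievable: one at 141 and 6 at 84.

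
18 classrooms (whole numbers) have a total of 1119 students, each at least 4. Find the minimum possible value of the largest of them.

Some value must be at least ⌈1119/18⌉ = 63, since 18 × 62 = 1116 < 1119.
Taking 15 copies of 62 and 3 copies of 63 gives exactly 1119, so 63 is attained.

63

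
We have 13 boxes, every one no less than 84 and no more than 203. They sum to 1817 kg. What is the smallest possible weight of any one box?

Minimizing one value means maximizing the remaining 12.
The other 12 can take up 12 × 203 = 2436 ≥ 1817 − 84, so one box can sit at its floor of 84.
Achievable: one at 84 and the other 12 totalling 1733, which fits since 12 × 84 ≤ 1733 ≤ 12 × 203.

84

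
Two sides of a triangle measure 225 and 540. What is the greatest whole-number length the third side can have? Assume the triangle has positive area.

The third side must be less than 225 + 540 = 765.
The largest integer below 765 is 764.

764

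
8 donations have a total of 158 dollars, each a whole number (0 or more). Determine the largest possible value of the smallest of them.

19

The average is 158/8 < 20, so some value is ≤ 19.
Taking 2 copies of 19 and 6 copies of 20 gives exactly 158, so 19 is attained.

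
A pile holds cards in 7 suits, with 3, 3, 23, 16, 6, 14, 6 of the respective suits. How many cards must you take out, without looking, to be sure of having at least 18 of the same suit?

66

In the worst case you take as many as possible of each suit without reaching 18: 3 + 3 + 17 + 16 + 6 + 14 + 6 = 65.
The next one must give 18 of some suit, so 65 + 1 = 66.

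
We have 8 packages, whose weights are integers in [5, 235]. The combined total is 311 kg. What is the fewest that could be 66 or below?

4

Let j be the number exceeding 66. Then the total is ≥ 67·j + 5·(8 − j) = 40 + 62j.
So 62j ≤ 271 and j ≤ 4; hence at least 8 − 4 = 4 are ≤ 66.
Exactly 4 works: 4 values at 5 and 4 at 67 total 288; raise one of the low values by 23 (still ≤ 66) to hit 311.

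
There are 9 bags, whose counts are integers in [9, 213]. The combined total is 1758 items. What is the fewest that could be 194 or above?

2

Suppose at most 9 − j of them reach 194; then j values are ≤ 193 and the rest ≤ 213.
The total is then ≤ 193·j + 213·(9 − j) = 1917 − 20j. For this to be ≥ 1758 we need j ≤ 7, so at least 9 − 7 = 2 must reach 194.
Exactly 2 works: 2 values at 213 and 7 at 193 total 1777; lower one of the high values by 19 (still ≥ 194) to hit 1758.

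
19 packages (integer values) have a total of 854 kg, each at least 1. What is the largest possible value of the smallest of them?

The average is 854/19 < 45, so some value is ≤ 44.
Taking 1 copy of 44 and 18 copies of 45 gives exactly 854, so 44 is attained.

44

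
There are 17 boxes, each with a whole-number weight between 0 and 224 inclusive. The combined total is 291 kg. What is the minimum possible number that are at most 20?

Let j be the number exceeding 20. Then the total is ≥ 21·j + 0·(17 − j) = 0 + 21j.
So 21j ≤ 291 and j ≤ 13; hence at least 17 − 13 = 4 are ≤ 20.
Exactly 4 works: 4 values at 0 and 13 at 21 total 273; raise one of the low values by 18 (still ≤ 20) to hit 291.

4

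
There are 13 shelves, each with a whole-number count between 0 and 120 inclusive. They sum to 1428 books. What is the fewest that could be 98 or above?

8

Each value short of 98 is at most 97, costing at least 120 − 97 = 23 against the maximum total of 1560.
We can afford to lose at most 1560 − 1428 = 132, so at most ⌊132/23⌋ = 5 fall short, and at least 8 are ≥ 98.
Exactly 8 works: 8 values at 120 and 5 at 97 total 1445; lower one of the high values by 17 (still ≥ 98) to hit 1428.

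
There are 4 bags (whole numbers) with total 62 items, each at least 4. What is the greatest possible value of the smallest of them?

If every one of the 4 were at least 16, the total would be at least 4 × 16 = 64 > 62.
Equality holds with 2 values of 15 and 2 values of 16.

15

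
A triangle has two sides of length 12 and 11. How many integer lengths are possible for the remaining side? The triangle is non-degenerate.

The triangle inequality gives |12 − 11| < c < 12 + 11, i.e. 1 < c < 23.
So c can be any integer from 2 to 22: 21 values.

21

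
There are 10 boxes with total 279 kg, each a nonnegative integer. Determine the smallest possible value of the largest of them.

If every one of the 10 were at most 27, the total would be at most 10 × 27 = 270 < 279.
Equality holds with 9 values of 28 and 1 value of 27.

28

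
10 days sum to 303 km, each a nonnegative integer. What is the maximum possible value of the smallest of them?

30

If every one of the 10 were at least 31, the total would be at least 10 × 31 = 310 > 303.
Taking 7 copies of 30 and 3 copies of 31 gives exactly 303, so 30 is attained.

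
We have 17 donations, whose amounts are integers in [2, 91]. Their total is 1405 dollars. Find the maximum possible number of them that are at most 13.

1

Each value at 13 or below falls at least 91 − 13 = 78 short of the ceiling 91.
The ceiling total is 17 × 91 = 1547, and we need 1405, so at most ⌊(1547 − 1405)/78⌋ = 1 can be that low.
k = 1 is achieved by 1 value at 13 and 16 at 91, total 1469; lower one of the 91's by 64 (still > 13) to reach 1405.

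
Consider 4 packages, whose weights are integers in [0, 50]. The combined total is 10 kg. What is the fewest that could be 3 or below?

If only k of them are at most 3, the other 4 − k are at least 4, so the total is at least (4 − k)·4 + k·0.
This is ≤ 10, so (4 − k)·4 + 0k ≤ 10, which gives k ≥ 2.
Exactly 2 works: 2 values at 0 and 2 at 4 total 8; raise one of the low values by 2 (still ≤ 3) to hit 10.

2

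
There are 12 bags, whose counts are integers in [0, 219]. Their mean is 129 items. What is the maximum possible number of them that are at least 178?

The total is 12 × 129 = 1548.
If k of the values are ≥ 178, the total is ≥ 178k + 0(12 − k).
Setting 178k + 0(12 − k) ≤ 1548 gives 178k ≤ 1548, so k ≤ 8.
k = 8 is achieved by 8 values at 178 and 4 at 0, total 1424; add 124 to one value (staying below 178) to reach 1548.

8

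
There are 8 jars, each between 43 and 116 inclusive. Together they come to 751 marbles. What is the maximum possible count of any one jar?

To make one jar as large as possible, make the other 7 as small as possible.
The other 7 contribute at least 7 × 43 = 301, leaving at most 751 − 301 = 450.
But each jar is capped at 116, so the maximum is 116.
Achievable: one at 116 and the other 7 totalling 635, which fits since 7 × 43 ≤ 635 ≤ 7 × 116.

116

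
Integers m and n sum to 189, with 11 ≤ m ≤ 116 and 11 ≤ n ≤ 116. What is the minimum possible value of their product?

Since m + n is fixed, pushing one of them to its bound minimizes the product.
The extreme feasible split is m = 73, n = 116, giving mn = 8468.

8468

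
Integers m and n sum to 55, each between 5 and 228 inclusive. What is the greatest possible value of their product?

For a fixed sum, the product mn is largest when m and n are as close as possible.
Taking m = 27 and n = 28 (both in [5, 228]) gives mn = 756.

756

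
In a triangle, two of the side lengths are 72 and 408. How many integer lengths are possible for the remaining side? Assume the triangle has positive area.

The triangle inequality gives |72 − 408| < c < 72 + 408, i.e. 336 < c < 480.
So c can be any integer from 337 to 479: 143 values.

143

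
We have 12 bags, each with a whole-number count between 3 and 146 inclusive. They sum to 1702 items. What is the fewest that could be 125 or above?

10

Suppose at most 12 − j of them reach 125; then j values are ≤ 124 and the rest ≤ 146.
The total is then ≤ 124·j + 146·(12 − j) = 1752 − 22j. For this to be ≥ 1702 we need j ≤ 2, so at least 12 − 2 = 10 must reach 125.
Exactly 10 works: 10 values at 146 and 2 at 124 total 1708; lower one of the high values by 6 (still ≥ 125) to hit 1702.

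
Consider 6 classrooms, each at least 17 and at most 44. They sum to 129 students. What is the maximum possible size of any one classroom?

44

Maximizing one value means minimizing the remaining 5.
The other 5 contribute at least 5 × 17 = 85, leaving at most 129 − 85 = 44.
Since 44 ≤ 44, this is achievable: one at 44 and 5 at 17.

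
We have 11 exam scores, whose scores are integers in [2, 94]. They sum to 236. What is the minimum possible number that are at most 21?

1

Let j be the number exceeding 21. Then the total is ≥ 22·j + 2·(11 − j) = 22 + 20j.
So 20j ≤ 214 and j ≤ 10; hence at least 11 − 10 = 1 are ≤ 21.
Exactly 1 works: 1 value at 2 and 10 at 22 total 222; raise one of the low values by 14 (still ≤ 21) to hit 236.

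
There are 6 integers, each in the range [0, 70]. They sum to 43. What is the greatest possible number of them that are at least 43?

1

With k values at 43 or above and the rest at least 0, the sum is at least 0 + 43k.
Since the sum is 43, we need 43k ≤ 43, i.e. k ≤ 1.
k = 1 is achieved by 1 value at 43 and 5 at 0, total 43.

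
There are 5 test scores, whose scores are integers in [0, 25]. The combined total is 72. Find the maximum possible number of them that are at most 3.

2

Suppose k of them are at most 3. Those contribute at most 3 each and the rest at most 25 each.
So the total is at most 3k + 25(5 − k) = 125 − 22k. This must still be ≥ 72, so k ≤ 2.
k = 2 is achieved by 2 values at 3 and 3 at 25, total 81; lower one of the 25's by 9 (still > 3) to reach 72.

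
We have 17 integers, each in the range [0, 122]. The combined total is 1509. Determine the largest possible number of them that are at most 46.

7

Suppose k of them are at most 46. Those contribute at most 46 each and the rest at most 122 each.
So the total is at most 46k + 122(17 − k) = 2074 − 76k. This must still be ≥ 1509, so k ≤ 7.
k = 7 is achieved by 7 values at 46 and 10 at 122, total 1542; lower one of the 122's by 33 (still > 46) to reach 1509.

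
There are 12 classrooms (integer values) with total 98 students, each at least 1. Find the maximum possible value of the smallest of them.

8

The 12 values sum to 98, so their minimum is at most ⌊98/12⌋ = 8.
Equality holds with 10 values of 8 and 2 values of 9.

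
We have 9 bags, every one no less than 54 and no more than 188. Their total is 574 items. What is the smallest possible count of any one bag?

Minimizing one value means maximizing the remaining 8.
The other 8 can take up 8 × 188 = 1504 ≥ 574 − 54, so one bag can sit at its floor of 54.
Achievable: one at 54 and the other 8 totalling 520, which fits since 8 × 54 ≤ 520 ≤ 8 × 188.

54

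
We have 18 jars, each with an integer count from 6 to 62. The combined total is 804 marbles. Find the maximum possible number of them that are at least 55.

14

Suppose k of them are at least 55. Those contribute at least 55 each and the other 18 − k at least 6 each.
So the total is at least 55k + 6(18 − k) = 108 + 49k. This must be ≤ 804, giving k ≤ 14.
k = 14 is achieved by 14 values at 55 and 4 at 6, total 794; add 10 to one value (staying below 55) to reach 804.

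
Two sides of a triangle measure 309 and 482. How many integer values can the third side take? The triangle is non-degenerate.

The triangle inequality gives |309 − 482| < c < 309 + 482, i.e. 173 < c < 791.
So c can be any integer from 174 to 790: 617 values.

617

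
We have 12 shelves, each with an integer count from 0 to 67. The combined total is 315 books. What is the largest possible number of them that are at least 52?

6

If k of the values are ≥ 52, the total is ≥ 52k + 0(12 − k).
Setting 52k + 0(12 − k) ≤ 315 gives 52k ≤ 315, so k ≤ 6.
k = 6 is achieved by 6 values at 52 and 6 at 0, total 312; add 3 to one value (staying below 52) to reach 315.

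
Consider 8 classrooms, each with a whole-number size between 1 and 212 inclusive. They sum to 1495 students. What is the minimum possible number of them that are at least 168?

4

Each value short of 168 is at most 167, costing at least 212 − 167 = 45 against the maximum total of 1696.
We can afford to lose at most 1696 − 1495 = 201, so at most ⌊201/45⌋ = 4 fall short, and at least 4 are ≥ 168.
Exactly 4 works: 4 values at 212 and 4 at 167 total 1516; lower one of the high values by 21 (still ≥ 168) to hit 1495.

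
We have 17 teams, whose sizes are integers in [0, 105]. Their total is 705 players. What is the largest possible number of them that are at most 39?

16

Each value at 39 or below falls at least 105 − 39 = 66 short of the ceiling 105.
The ceiling total is 17 × 105 = 1785, and we need 705, so at most ⌊(1785 − 705)/66⌋ = 16 can be that low.
k = 16 is achieved by 16 values at 39 and 1 at 105, total 729; lower one of the 105's by 24 (still > 39) to reach 705.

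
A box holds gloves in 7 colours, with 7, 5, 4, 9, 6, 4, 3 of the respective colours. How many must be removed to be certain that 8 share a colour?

In the worst case you take as many as possible of each colour without reaching 8: 7 + 5 + 4 + 7 + 6 + 4 + 3 = 36.
The next one must give 8 of some colour, so 36 + 1 = 37.

37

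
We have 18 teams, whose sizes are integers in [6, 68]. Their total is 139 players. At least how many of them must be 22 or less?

17

Let j be the number exceeding 22. Then the total is ≥ 23·j + 6·(18 − j) = 108 + 17j.
So 17j ≤ 31 and j ≤ 1; hence at least 18 − 1 = 17 are ≤ 22.
Exactly 17 works: 17 values at 6 and 1 at 23 total 125; raise one of the low values by 14 (still ≤ 22) to hit 139.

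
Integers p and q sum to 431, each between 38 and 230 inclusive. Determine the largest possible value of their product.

46440

pq = p(431 − p) is maximized when p is as near 431/2 as the bounds allow.
Taking p = 215 and q = 216 (both in [38, 230]) gives pq = 46440.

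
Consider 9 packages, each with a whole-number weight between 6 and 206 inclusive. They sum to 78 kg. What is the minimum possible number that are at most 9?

Each value above 9 is at least 10, contributing at least 10 − 6 = 4 above the floor 6.
The sum exceeds the floor total 54 by 24, so at most ⌊24/4⌋ = 6 exceed 9, and at least 3 are ≤ 9.
Exactly 3 works: 3 values at 6 and 6 at 10 total 78.

3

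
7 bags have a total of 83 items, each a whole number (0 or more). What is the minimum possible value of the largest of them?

Some value must be at least ⌈83/7⌉ = 12, since 7 × 11 = 77 < 83.
Achievable: 6 of them at 12 and 1 at 11 total 83.

12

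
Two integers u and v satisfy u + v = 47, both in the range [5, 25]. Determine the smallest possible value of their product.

Since u + v is fixed, pushing one of them to its bound minimizes the product.
At the endpoint u = 22, v = 47 − 22 = 25, so uv = 22 × 25 = 550.

550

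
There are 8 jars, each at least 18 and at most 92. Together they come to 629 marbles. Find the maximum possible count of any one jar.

92

To make one jar as large as possible, make the other 7 as small as possible.
The other 7 contribute at least 7 × 18 = 126, leaving at most 629 − 126 = 503.
But each jar is capped at 92, so the maximum is 92.
Achievable: one at 92 and the other 7 totalling 537, which fits since 7 × 18 ≤ 537 ≤ 7 × 92.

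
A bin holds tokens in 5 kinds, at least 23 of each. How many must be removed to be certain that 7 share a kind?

31

In the worst case you draw 6 of each of the 5 kinds: 5 × 6 = 30.
One more forces 7 of some kind, so 30 + 1 = 31.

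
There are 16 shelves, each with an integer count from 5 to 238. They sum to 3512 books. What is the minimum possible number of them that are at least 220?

1

If only k of them are at least 220, the other 16 − k are at most 219, so the total is at most k·238 + (16 − k)·219.
This must reach 3512, so k·238 + (16 − k)·219 ≥ 3512, giving k ≥ 1.
Exactly 1 works: 1 value at 238 and 15 at 219 total 3523; lower one of the high values by 11 (still ≥ 220) to hit 3512.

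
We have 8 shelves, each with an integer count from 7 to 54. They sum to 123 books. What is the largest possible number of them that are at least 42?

1

If k of the values are ≥ 42, the total is ≥ 42k + 7(8 − k).
Setting 42k + 7(8 − k) ≤ 123 gives 35k ≤ 67, so k ≤ 1.
k = 1 is achieved by 1 value at 42 and 7 at 7, total 91; add 32 to one value (staying below 42) to reach 123.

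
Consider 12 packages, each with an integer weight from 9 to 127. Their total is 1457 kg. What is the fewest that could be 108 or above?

9

If only k of them are at least 108, the other 12 − k are at most 107, so the total is at most k·127 + (12 − k)·107.
This must reach 1457, so k·127 + (12 − k)·107 ≥ 1457, giving k ≥ 9.
Exactly 9 works: 9 values at 127 and 3 at 107 total 1464; lower one of the high values by 7 (still ≥ 108) to hit 1457.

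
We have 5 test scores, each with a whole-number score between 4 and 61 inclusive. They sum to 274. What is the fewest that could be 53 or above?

2

Suppose at most 5 − j of them reach 53; then j values are ≤ 52 and the rest ≤ 61.
The total is then ≤ 52·j + 61·(5 − j) = 305 − 9j. For this to be ≥ 274 we need j ≤ 3, so at least 5 − 3 = 2 must reach 53.
Exactly 2 works: 2 values at 61 and 3 at 52 total 278; lower one of the high values by 4 (still ≥ 53) to hit 274.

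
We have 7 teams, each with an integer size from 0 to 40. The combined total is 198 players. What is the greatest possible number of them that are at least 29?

Suppose k of them are at least 29. Those contribute at least 29 each and the other 7 − k at least 0 each.
So the total is at least 29k + 0(7 − k) = 0 + 29k. This must be ≤ 198, giving k ≤ 6.
k = 6 is achieved by 6 values at 29 and 1 at 0, total 174; add 24 to one value (staying below 29) to reach 198.

6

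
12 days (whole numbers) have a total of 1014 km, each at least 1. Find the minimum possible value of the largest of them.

The average is 1014/12 > 84, so not all 12 can be 84 or less; the largest is ≥ 85.
Achievable: 6 of them at 85 and 6 at 84 total 1014.

85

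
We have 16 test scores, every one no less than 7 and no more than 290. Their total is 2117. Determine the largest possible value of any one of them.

290

Maximizing one value means minimizing the remaining 15.
The other 15 contribute at least 15 × 7 = 105, leaving at most 2117 − 105 = 2012.
But each score is capped at 290, so the maximum is 290.
Achievable: one at 290 and the other 15 totalling 1827, which fits since 15 × 7 ≤ 1827 ≤ 15 × 290.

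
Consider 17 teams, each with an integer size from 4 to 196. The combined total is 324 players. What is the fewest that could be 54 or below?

12

Each value above 54 is at least 55, contributing at least 55 − 4 = 51 above the floor 4.
The sum exceeds the floor total 68 by 256, so at most ⌊256/51⌋ = 5 exceed 54, and at least 12 are ≤ 54.
Exactly 12 works: 12 values at 4 and 5 at 55 total 323; raise one of the low values by 1 (still ≤ 54) to hit 324.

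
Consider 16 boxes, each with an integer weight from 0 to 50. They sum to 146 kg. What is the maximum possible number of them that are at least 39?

If k of the values are ≥ 39, the total is ≥ 39k + 0(16 − k).
Setting 39k + 0(16 − k) ≤ 146 gives 39k ≤ 146, so k ≤ 3.
k = 3 is achieved by 3 values at 39 and 13 at 0, total 117; add 29 to one value (staying below 39) to reach 146.

3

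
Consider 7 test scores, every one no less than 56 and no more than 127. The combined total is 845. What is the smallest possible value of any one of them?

Minimizing one value means maximizing the remaining 6.
The other 6 contribute at most 6 × 127 = 762, leaving at least 845 − 762 = 83.
Since 83 ≥ 56, this is achievable: one at 83 and 6 at 127.

83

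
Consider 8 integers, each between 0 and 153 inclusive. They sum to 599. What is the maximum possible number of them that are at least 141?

4

With k values at 141 or above and the rest at least 0, the sum is at least 0 + 141k.
Since the sum is 599, we need 141k ≤ 599, i.e. k ≤ 4.
k = 4 is achieved by 4 values at 141 and 4 at 0, total 564; add 35 to one value (staying below 141) to reach 599.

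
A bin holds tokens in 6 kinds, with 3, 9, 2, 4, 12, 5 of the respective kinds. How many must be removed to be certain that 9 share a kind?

In the worst case you take as many as possible of each kind without reaching 9: 3 + 8 + 2 + 4 + 8 + 5 = 30.
The next one must give 9 of some kind, so 30 + 1 = 31.

31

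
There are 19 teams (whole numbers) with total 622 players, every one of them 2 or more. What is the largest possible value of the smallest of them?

If every one of the 19 were at least 33, the total would be at least 19 × 33 = 627 > 622.
Achievable: 5 of them at 32 and 14 at 33 total 622.

32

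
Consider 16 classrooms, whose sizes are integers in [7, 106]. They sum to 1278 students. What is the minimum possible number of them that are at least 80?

Suppose at most 16 − j of them reach 80; then j values are ≤ 79 and the rest ≤ 106.
The total is then ≤ 79·j + 106·(16 − j) = 1696 − 27j. For this to be ≥ 1278 we need j ≤ 15, so at least 16 − 15 = 1 must reach 80.
Exactly 1 works: 1 value at 106 and 15 at 79 total 1291; lower one of the high values by 13 (still ≥ 80) to hit 1278.

1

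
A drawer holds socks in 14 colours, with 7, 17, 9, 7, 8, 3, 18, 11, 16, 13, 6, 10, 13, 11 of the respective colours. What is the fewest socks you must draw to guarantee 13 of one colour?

In the worst case you take as many as possible of each colour without reaching 13: 7 + 12 + 9 + 7 + 8 + 3 + 12 + 11 + 12 + 12 + 6 + 10 + 12 + 11 = 132.
The next one must give 13 of some colour, so 132 + 1 = 133.

133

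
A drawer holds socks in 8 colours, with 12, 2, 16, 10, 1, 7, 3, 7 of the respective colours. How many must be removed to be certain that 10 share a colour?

In the worst case you take as many as possible of each colour without reaching 10: 9 + 2 + 9 + 9 + 1 + 7 + 3 + 7 = 47.
The next one must give 10 of some colour, so 47 + 1 = 48.

48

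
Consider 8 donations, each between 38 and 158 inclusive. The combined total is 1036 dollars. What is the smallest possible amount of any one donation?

38

Minimizing one value means maximizing the remaining 7.
The other 7 can take up 7 × 158 = 1106 ≥ 1036 − 38, so one donation can sit at its floor of 38.
Achievable: one at 38 and the other 7 totalling 998, which fits since 7 × 38 ≤ 998 ≤ 7 × 158.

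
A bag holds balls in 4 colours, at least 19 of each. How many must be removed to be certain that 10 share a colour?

In the worst case you draw 9 of each of the 4 colours: 4 × 9 = 36.
One more forces 10 of some colour, so 36 + 1 = 37.

37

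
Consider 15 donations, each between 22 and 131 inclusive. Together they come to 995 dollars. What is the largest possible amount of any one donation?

131

Maximizing one value means minimizing the remaining 14.
The other 14 contribute at least 14 × 22 = 308, leaving at most 995 − 308 = 687.
But each donation is capped at 131, so the maximum is 131.
Achievable: one at 131 and the other 14 totalling 864, which fits since 14 × 22 ≤ 864 ≤ 14 × 131.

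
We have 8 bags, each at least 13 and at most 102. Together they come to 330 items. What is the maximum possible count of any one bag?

102

To make one bag as large as possible, make the other 7 as small as possible.
The other 7 contribute at least 7 × 13 = 91, leaving at most 330 − 91 = 239.
But each bag is capped at 102, so the maximum is 102.
Achievable: one at 102 and the other 7 totalling 228, which fits since 7 × 13 ≤ 228 ≤ 7 × 102.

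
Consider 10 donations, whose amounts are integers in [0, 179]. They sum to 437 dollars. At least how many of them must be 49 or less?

2

Let j be the number exceeding 49. Then the total is ≥ 50·j + 0·(10 − j) = 0 + 50j.
So 50j ≤ 437 and j ≤ 8; hence at least 10 − 8 = 2 are ≤ 49.
Exactly 2 works: 2 values at 0 and 8 at 50 total 400; raise one of the low values by 37 (still ≤ 49) to hit 437.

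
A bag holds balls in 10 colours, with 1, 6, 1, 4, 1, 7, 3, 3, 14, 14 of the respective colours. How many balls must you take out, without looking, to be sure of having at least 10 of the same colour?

45

In the worst case you take as many as possible of each colour without reaching 10: 1 + 6 + 1 + 4 + 1 + 7 + 3 + 3 + 9 + 9 = 44.
The next one must give 10 of some colour, so 44 + 1 = 45.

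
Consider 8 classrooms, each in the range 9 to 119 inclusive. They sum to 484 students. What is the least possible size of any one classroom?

9

To make one classroom as small as possible, make the other 7 as large as possible.
The other 7 can take up 7 × 119 = 833 ≥ 484 − 9, so one classroom can sit at its floor of 9.
Achievable: one at 9 and the other 7 totalling 475, which fits since 7 × 9 ≤ 475 ≤ 7 × 119.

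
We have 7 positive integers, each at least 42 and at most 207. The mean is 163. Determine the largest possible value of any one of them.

207

To make one integer as large as possible, make the other 6 as small as possible.
The total is 7 × 163 = 1141.
The other 6 contribute at least 6 × 42 = 252, leaving at most 1141 − 252 = 889.
But each integer is capped at 207, so the maximum is 207.
Achievable: one at 207 and the other 6 totalling 934, which fits since 6 × 42 ≤ 934 ≤ 6 × 207.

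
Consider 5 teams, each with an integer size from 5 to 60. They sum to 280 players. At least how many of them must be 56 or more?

If only k of them are at least 56, the other 5 − k are at most 55, so the total is at most k·60 + (5 − k)·55.
This must reach 280, so k·60 + (5 − k)·55 ≥ 280, giving k ≥ 1.
Exactly 1 works: 1 value at 60 and 4 at 55 total 280.

1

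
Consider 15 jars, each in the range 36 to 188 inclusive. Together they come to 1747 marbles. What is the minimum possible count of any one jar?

Minimizing one value means maximizing the remaining 14.
The other 14 can take up 14 × 188 = 2632 ≥ 1747 − 36, so one jar can sit at its floor of 36.
Achievable: one at 36 and the other 14 totalling 1711, which fits since 14 × 36 ≤ 1711 ≤ 14 × 188.

36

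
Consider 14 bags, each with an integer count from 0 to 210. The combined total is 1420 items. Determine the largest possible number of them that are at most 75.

Each value at 75 or below falls at least 210 − 75 = 135 short of the ceiling 210.
The ceiling total is 14 × 210 = 2940, and we need 1420, so at most ⌊(2940 − 1420)/135⌋ = 11 can be that low.
k = 11 is achieved by 11 values at 75 and 3 at 210, total 1455; lower one of the 210's by 35 (still > 75) to reach 1420.

11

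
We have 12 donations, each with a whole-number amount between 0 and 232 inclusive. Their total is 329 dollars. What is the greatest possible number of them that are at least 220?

1

If k of the values are ≥ 220, the total is ≥ 220k + 0(12 − k).
Setting 220k + 0(12 − k) ≤ 329 gives 220k ≤ 329, so k ≤ 1.
k = 1 is achieved by 1 value at 220 and 11 at 0, total 220; add 109 to one value (staying below 220) to reach 329.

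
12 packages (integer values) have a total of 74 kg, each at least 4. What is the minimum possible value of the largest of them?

If every one of the 12 were at most 6, the total would be at most 12 × 6 = 72 < 74.
Achievable: 2 of them at 7 and 10 at 6 total 74.

7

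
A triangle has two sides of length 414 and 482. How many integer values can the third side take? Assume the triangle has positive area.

827

The triangle inequality gives |414 − 482| < c < 414 + 482, i.e. 68 < c < 896.
So c can be any integer from 69 to 895: 827 values.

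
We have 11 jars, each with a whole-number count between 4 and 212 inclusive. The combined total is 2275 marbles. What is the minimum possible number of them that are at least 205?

4

If only k of them are at least 205, the other 11 − k are at most 204, so the total is at most k·212 + (11 − k)·204.
This must reach 2275, so k·212 + (11 − k)·204 ≥ 2275, giving k ≥ 4.
Exactly 4 works: 4 values at 212 and 7 at 204 total 2276; lower one of the high values by 1 (still ≥ 205) to hit 2275.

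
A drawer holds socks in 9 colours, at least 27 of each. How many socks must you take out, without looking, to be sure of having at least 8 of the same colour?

You could draw 7 of every colour without reaching 8 of any — 63 in all.
One more forces 8 of some colour, so 63 + 1 = 64.

64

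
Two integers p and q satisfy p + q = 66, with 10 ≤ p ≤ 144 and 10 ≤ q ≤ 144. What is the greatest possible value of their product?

1089

pq = p(66 − p) is maximized when p is as near 66/2 as the bounds allow.
Taking p = 33 and q = 33 (both in [10, 144]) gives pq = 1089.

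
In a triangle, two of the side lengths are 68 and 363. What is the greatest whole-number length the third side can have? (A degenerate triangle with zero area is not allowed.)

The third side must be less than 68 + 363 = 431.
The largest integer below 431 is 430.

430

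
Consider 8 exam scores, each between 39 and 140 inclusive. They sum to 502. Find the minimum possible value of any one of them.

39

To make one score as small as possible, make the other 7 as large as possible.
The other 7 can take up 7 × 140 = 980 ≥ 502 − 39, so one score can sit at its floor of 39.
Achievable: one at 39 and the other 7 totalling 463, which fits since 7 × 39 ≤ 463 ≤ 7 × 140.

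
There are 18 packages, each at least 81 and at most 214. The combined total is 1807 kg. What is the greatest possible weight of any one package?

214

Maximizing one value means minimizing the remaining 17.
The other 17 contribute at least 17 × 81 = 1377, leaving at most 1807 − 1377 = 430.
But each package is capped at 214, so the maximum is 214.
Achievable: one at 214 and the other 17 totalling 1593, which fits since 17 × 81 ≤ 1593 ≤ 17 × 214.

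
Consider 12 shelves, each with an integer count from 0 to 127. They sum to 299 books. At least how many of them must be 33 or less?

Let j be the number exceeding 33. Then the total is ≥ 34·j + 0·(12 − j) = 0 + 34j.
So 34j ≤ 299 and j ≤ 8; hence at least 12 − 8 = 4 are ≤ 33.
Exactly 4 works: 4 values at 0 and 8 at 34 total 272; raise one of the low values by 27 (still ≤ 33) to hit 299.

4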